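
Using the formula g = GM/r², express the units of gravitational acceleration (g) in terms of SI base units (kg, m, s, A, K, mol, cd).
Units of each symbol in g = GM/r²:
  G (gravitational constant): m³/(kg·s²)
  M (mass): kg
  r (distance): m  → to the power 2 in the denominator, contributes 1/m²

Multiplying the contributions: [m³/(kg·s²)] · [kg] · [1/m²]
Adding exponents of each base unit: m: 1, s: -2
SI base units of gravitational acceleration: m/s²

Answer: m/s²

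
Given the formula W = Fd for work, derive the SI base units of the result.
Units of each symbol in W = Fd:
  F (force): kg·m/s²
  d (displacement): m

Multiplying the contributions: [kg·m/s²] · [m]
Adding exponents of each base unit: kg: 1, m: 2, s: -2
SI base units of work: kg·m²/s²

Answer: kg·m²/s²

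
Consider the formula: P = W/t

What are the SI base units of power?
Units of each symbol in P = W/t:
  W (work): kg·m²/s²
  t (time): s  → in the denominator, contributes 1/s

Multiplying the contributions: [kg·m²/s²] · [1/s]
Adding exponents of each base unit: kg: 1, m: 2, s: -3
SI base units of power: kg·m²/s³

Answer: kg·m²/s³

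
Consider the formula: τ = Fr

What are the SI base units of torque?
Units of each symbol in τ = Fr:
  F (force): kg·m/s²
  r (lever arm): m

Multiplying the contributions: [kg·m/s²] · [m]
Adding exponents of each base unit: kg: 1, m: 2, s: -2
SI base units of torque: kg·m²/s²

Answer: kg·m²/s²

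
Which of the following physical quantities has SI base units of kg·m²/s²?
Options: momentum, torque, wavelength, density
Checking the SI base units of each option:
  momentum (p = mv): kg·m/s  ✗
  torque (τ = Fr): kg·m²/s²  ✓ matches
  wavelength (λ = v/f): m  ✗
  density (ρ = m/V): kg/m³  ✗

Only torque has units kg·m²/s².

Answer: torque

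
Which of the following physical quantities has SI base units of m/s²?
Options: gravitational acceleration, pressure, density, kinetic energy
Checking the SI base units of each option:
  gravitational acceleration (g = GM/r²): m/s²  ✓ matches
  pressure (P = F/A): kg/(m·s²)  ✗
  density (ρ = m/V): kg/m³  ✗
  kinetic energy (E = ½mv²): kg·m²/s²  ✗

Only gravitational acceleration has units m/s².

Answer: gravitational acceleration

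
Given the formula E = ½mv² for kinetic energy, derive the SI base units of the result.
Units of each symbol in E = ½mv²:
  m (mass): kg
  v (speed): m/s  → to the power 2, contributes m²/s²
  The factor ½ is dimensionless.

Multiplying the contributions: [kg] · [m²/s²]
Adding exponents of each base unit: kg: 1, m: 2, s: -2
SI base units of kinetic energy: kg·m²/s²

Answer: kg·m²/s²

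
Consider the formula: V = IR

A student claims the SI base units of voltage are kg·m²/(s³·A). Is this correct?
Units of each symbol in V = IR:
  I (current): A
  R (resistance, in ohms): kg·m²/(s³·A²)

Multiplying the contributions: [A] · [kg·m²/(s³·A²)]
Adding exponents of each base unit: kg: 1, m: 2, s: -3, A: -1
SI base units of voltage: kg·m²/(s³·A)

The claimed units kg·m²/(s³·A) match the derived units, so the claim is correct.

Answer: Yes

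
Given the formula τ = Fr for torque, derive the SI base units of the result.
Units of each symbol in τ = Fr:
  F (force): kg·m/s²
  r (lever arm): m

Multiplying the contributions: [kg·m/s²] · [m]
Adding exponents of each base unit: kg: 1, m: 2, s: -2
SI base units of torque: kg·m²/s²

Answer: kg·m²/s²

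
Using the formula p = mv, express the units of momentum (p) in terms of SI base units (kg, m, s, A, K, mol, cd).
Units of each symbol in p = mv:
  m (mass): kg
  v (velocity): m/s

Multiplying the contributions: [kg] · [m/s]
Adding exponents of each base unit: kg: 1, m: 1, s: -1
SI base units of momentum: kg·m/s

Answer: kg·m/s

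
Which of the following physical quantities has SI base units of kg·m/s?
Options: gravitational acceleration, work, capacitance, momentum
Checking the SI base units of each option:
  gravitational acceleration (g = GM/r²): m/s²  ✗
  work (W = Fd): kg·m²/s²  ✗
  capacitance (C = Q/V): s⁴·A²/(kg·m²)  ✗
  momentum (p = mv): kg·m/s  ✓ matches

Only momentum has units kg·m/s.

Answer: momentum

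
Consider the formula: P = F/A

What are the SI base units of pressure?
Units of each symbol in P = F/A:
  F (force): kg·m/s²
  A (area): m²  → in the denominator, contributes 1/m²

Multiplying the contributions: [kg·m/s²] · [1/m²]
Adding exponents of each base unit: kg: 1, m: -1, s: -2
SI base units of pressure: kg/(m·s²)

Answer: kg/(m·s²)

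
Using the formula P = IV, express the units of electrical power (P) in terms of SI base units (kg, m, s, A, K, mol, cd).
Units of each symbol in P = IV:
  I (current): A
  V (voltage, in volts): kg·m²/(s³·A)

Multiplying the contributions: [A] · [kg·m²/(s³·A)]
Adding exponents of each base unit: kg: 1, m: 2, s: -3
SI base units of electrical power: kg·m²/s³

Answer: kg·m²/s³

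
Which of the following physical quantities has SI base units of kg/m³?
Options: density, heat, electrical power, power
Checking the SI base units of each option:
  density (ρ = m/V): kg/m³  ✓ matches
  heat (Q = mcΔT): kg·m²/s²  ✗
  electrical power (P = IV): kg·m²/s³  ✗
  power (P = W/t): kg·m²/s³  ✗

Only density has units kg/m³.

Answer: density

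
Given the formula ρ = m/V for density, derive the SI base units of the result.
Units of each symbol in ρ = m/V:
  m (mass): kg
  V (volume): m³  → in the denominator, contributes 1/m³

Multiplying the contributions: [kg] · [1/m³]
Adding exponents of each base unit: kg: 1, m: -3
SI base units of density: kg/m³

Answer: kg/m³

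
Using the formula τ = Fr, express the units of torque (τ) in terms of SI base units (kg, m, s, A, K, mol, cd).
Units of each symbol in τ = Fr:
  F (force): kg·m/s²
  r (lever arm): m

Multiplying the contributions: [kg·m/s²] · [m]
Adding exponents of each base unit: kg: 1, m: 2, s: -2
SI base units of torque: kg·m²/s²

Answer: kg·m²/s²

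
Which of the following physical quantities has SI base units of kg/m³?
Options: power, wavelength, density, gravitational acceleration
Checking the SI base units of each option:
  power (P = W/t): kg·m²/s³  ✗
  wavelength (λ = v/f): m  ✗
  density (ρ = m/V): kg/m³  ✓ matches
  gravitational acceleration (g = GM/r²): m/s²  ✗

Only density has units kg/m³.

Answer: density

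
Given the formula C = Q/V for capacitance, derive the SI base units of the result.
Units of each symbol in C = Q/V:
  Q (charge, in coulombs): s·A
  V (voltage, in volts): kg·m²/(s³·A)  → in the denominator, contributes s³·A/(kg·m²)

Multiplying the contributions: [s·A] · [s³·A/(kg·m²)]
Adding exponents of each base unit: kg: -1, m: -2, s: 4, A: 2
SI base units of capacitance: s⁴·A²/(kg·m²)

Answer: s⁴·A²/(kg·m²)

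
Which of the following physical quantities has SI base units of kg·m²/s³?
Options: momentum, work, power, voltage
Checking the SI base units of each option:
  momentum (p = mv): kg·m/s  ✗
  work (W = Fd): kg·m²/s²  ✗
  power (P = W/t): kg·m²/s³  ✓ matches
  voltage (V = IR): kg·m²/(s³·A)  ✗

Only power has units kg·m²/s³.

Answer: power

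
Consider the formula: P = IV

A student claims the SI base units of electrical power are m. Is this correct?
Units of each symbol in P = IV:
  I (current): A
  V (voltage, in volts): kg·m²/(s³·A)

Multiplying the contributions: [A] · [kg·m²/(s³·A)]
Adding exponents of each base unit: kg: 1, m: 2, s: -3
SI base units of electrical power: kg·m²/s³

The claimed units m (exponents m: 1) do not match the derived units kg·m²/s³ (exponents kg: 1, m: 2, s: -3), so the claim is incorrect.

Answer: No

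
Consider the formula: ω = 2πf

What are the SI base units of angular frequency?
Units of each symbol in ω = 2πf:
  f (frequency): 1/s
  The factor 2π is dimensionless.

Multiplying the contributions: [1/s]
Adding exponents of each base unit: s: -1
SI base units of angular frequency: 1/s

Answer: 1/s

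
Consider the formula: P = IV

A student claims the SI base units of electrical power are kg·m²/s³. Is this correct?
Units of each symbol in P = IV:
  I (current): A
  V (voltage, in volts): kg·m²/(s³·A)

Multiplying the contributions: [A] · [kg·m²/(s³·A)]
Adding exponents of each base unit: kg: 1, m: 2, s: -3
SI base units of electrical power: kg·m²/s³

The claimed units kg·m²/s³ match the derived units, so the claim is correct.

Answer: Yes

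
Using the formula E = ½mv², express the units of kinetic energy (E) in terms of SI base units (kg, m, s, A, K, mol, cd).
Units of each symbol in E = ½mv²:
  m (mass): kg
  v (speed): m/s  → to the power 2, contributes m²/s²
  The factor ½ is dimensionless.

Multiplying the contributions: [kg] · [m²/s²]
Adding exponents of each base unit: kg: 1, m: 2, s: -2
SI base units of kinetic energy: kg·m²/s²

Answer: kg·m²/s²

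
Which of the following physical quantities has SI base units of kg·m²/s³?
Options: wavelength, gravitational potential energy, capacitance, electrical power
Checking the SI base units of each option:
  wavelength (λ = v/f): m  ✗
  gravitational potential energy (U = -GMm/r): kg·m²/s²  ✗
  capacitance (C = Q/V): s⁴·A²/(kg·m²)  ✗
  electrical power (P = IV): kg·m²/s³  ✓ matches

Only electrical power has units kg·m²/s³.

Answer: electrical power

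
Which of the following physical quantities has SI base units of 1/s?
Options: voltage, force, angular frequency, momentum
Checking the SI base units of each option:
  voltage (V = IR): kg·m²/(s³·A)  ✗
  force (F = ma): kg·m/s²  ✗
  angular frequency (ω = 2πf): 1/s  ✓ matches
  momentum (p = mv): kg·m/s  ✗

Only angular frequency has units 1/s.

Answer: angular frequency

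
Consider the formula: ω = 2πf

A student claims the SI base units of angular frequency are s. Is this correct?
Units of each symbol in ω = 2πf:
  f (frequency): 1/s
  The factor 2π is dimensionless.

Multiplying the contributions: [1/s]
Adding exponents of each base unit: s: -1
SI base units of angular frequency: 1/s

The claimed units s (exponents s: 1) do not match the derived units 1/s (exponents s: -1), so the claim is incorrect.

Answer: No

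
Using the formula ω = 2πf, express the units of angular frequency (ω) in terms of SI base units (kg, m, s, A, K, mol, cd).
Units of each symbol in ω = 2πf:
  f (frequency): 1/s
  The factor 2π is dimensionless.

Multiplying the contributions: [1/s]
Adding exponents of each base unit: s: -1
SI base units of angular frequency: 1/s

Answer: 1/s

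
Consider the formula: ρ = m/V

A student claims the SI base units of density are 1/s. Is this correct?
Units of each symbol in ρ = m/V:
  m (mass): kg
  V (volume): m³  → in the denominator, contributes 1/m³

Multiplying the contributions: [kg] · [1/m³]
Adding exponents of each base unit: kg: 1, m: -3
SI base units of density: kg/m³

The claimed units 1/s (exponents s: -1) do not match the derived units kg/m³ (exponents kg: 1, m: -3), so the claim is incorrect.

Answer: No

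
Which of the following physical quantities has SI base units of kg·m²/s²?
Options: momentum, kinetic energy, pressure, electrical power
Checking the SI base units of each option:
  momentum (p = mv): kg·m/s  ✗
  kinetic energy (E = ½mv²): kg·m²/s²  ✓ matches
  pressure (P = F/A): kg/(m·s²)  ✗
  electrical power (P = IV): kg·m²/s³  ✗

Only kinetic energy has units kg·m²/s².

Answer: kinetic energy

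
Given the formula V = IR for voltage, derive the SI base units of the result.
Units of each symbol in V = IR:
  I (current): A
  R (resistance, in ohms): kg·m²/(s³·A²)

Multiplying the contributions: [A] · [kg·m²/(s³·A²)]
Adding exponents of each base unit: kg: 1, m: 2, s: -3, A: -1
SI base units of voltage: kg·m²/(s³·A)

Answer: kg·m²/(s³·A)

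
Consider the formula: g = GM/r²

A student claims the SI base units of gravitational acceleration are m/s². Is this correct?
Units of each symbol in g = GM/r²:
  G (gravitational constant): m³/(kg·s²)
  M (mass): kg
  r (distance): m  → to the power 2 in the denominator, contributes 1/m²

Multiplying the contributions: [m³/(kg·s²)] · [kg] · [1/m²]
Adding exponents of each base unit: m: 1, s: -2
SI base units of gravitational acceleration: m/s²

The claimed units m/s² match the derived units, so the claim is correct.

Answer: Yes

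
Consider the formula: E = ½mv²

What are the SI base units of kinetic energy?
Units of each symbol in E = ½mv²:
  m (mass): kg
  v (speed): m/s  → to the power 2, contributes m²/s²
  The factor ½ is dimensionless.

Multiplying the contributions: [kg] · [m²/s²]
Adding exponents of each base unit: kg: 1, m: 2, s: -2
SI base units of kinetic energy: kg·m²/s²

Answer: kg·m²/s²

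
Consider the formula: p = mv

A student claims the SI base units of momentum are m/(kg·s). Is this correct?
Units of each symbol in p = mv:
  m (mass): kg
  v (velocity): m/s

Multiplying the contributions: [kg] · [m/s]
Adding exponents of each base unit: kg: 1, m: 1, s: -1
SI base units of momentum: kg·m/s

The claimed units m/(kg·s) (exponents kg: -1, m: 1, s: -1) do not match the derived units kg·m/s (exponents kg: 1, m: 1, s: -1), so the claim is incorrect.

Answer: No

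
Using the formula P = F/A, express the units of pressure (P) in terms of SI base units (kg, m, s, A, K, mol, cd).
Units of each symbol in P = F/A:
  F (force): kg·m/s²
  A (area): m²  → in the denominator, contributes 1/m²

Multiplying the contributions: [kg·m/s²] · [1/m²]
Adding exponents of each base unit: kg: 1, m: -1, s: -2
SI base units of pressure: kg/(m·s²)

Answer: kg/(m·s²)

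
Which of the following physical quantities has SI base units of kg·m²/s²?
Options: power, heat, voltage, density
Checking the SI base units of each option:
  power (P = W/t): kg·m²/s³  ✗
  heat (Q = mcΔT): kg·m²/s²  ✓ matches
  voltage (V = IR): kg·m²/(s³·A)  ✗
  density (ρ = m/V): kg/m³  ✗

Only heat has units kg·m²/s².

Answer: heat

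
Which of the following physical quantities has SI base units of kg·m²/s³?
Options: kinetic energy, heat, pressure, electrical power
Checking the SI base units of each option:
  kinetic energy (E = ½mv²): kg·m²/s²  ✗
  heat (Q = mcΔT): kg·m²/s²  ✗
  pressure (P = F/A): kg/(m·s²)  ✗
  electrical power (P = IV): kg·m²/s³  ✓ matches

Only electrical power has units kg·m²/s³.

Answer: electrical power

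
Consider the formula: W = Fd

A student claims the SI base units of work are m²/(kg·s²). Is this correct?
Units of each symbol in W = Fd:
  F (force): kg·m/s²
  d (displacement): m

Multiplying the contributions: [kg·m/s²] · [m]
Adding exponents of each base unit: kg: 1, m: 2, s: -2
SI base units of work: kg·m²/s²

The claimed units m²/(kg·s²) (exponents kg: -1, m: 2, s: -2) do not match the derived units kg·m²/s² (exponents kg: 1, m: 2, s: -2), so the claim is incorrect.

Answer: No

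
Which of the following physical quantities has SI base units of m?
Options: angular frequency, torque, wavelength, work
Checking the SI base units of each option:
  angular frequency (ω = 2πf): 1/s  ✗
  torque (τ = Fr): kg·m²/s²  ✗
  wavelength (λ = v/f): m  ✓ matches
  work (W = Fd): kg·m²/s²  ✗

Only wavelength has units m.

Answer: wavelength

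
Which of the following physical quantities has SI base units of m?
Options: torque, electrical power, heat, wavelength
Checking the SI base units of each option:
  torque (τ = Fr): kg·m²/s²  ✗
  electrical power (P = IV): kg·m²/s³  ✗
  heat (Q = mcΔT): kg·m²/s²  ✗
  wavelength (λ = v/f): m  ✓ matches

Only wavelength has units m.

Answer: wavelength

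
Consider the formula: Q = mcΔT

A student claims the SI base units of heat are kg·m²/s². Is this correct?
Units of each symbol in Q = mcΔT:
  m (mass): kg
  c (specific heat capacity, in J/(kg·K)): m²/(s²·K)
  ΔT (temperature change): K

Multiplying the contributions: [kg] · [m²/(s²·K)] · [K]
Adding exponents of each base unit: kg: 1, m: 2, s: -2
SI base units of heat: kg·m²/s²

The claimed units kg·m²/s² match the derived units, so the claim is correct.

Answer: Yes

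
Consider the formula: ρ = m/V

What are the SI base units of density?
Units of each symbol in ρ = m/V:
  m (mass): kg
  V (volume): m³  → in the denominator, contributes 1/m³

Multiplying the contributions: [kg] · [1/m³]
Adding exponents of each base unit: kg: 1, m: -3
SI base units of density: kg/m³

Answer: kg/m³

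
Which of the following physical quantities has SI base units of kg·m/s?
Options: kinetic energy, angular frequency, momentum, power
Checking the SI base units of each option:
  kinetic energy (E = ½mv²): kg·m²/s²  ✗
  angular frequency (ω = 2πf): 1/s  ✗
  momentum (p = mv): kg·m/s  ✓ matches
  power (P = W/t): kg·m²/s³  ✗

Only momentum has units kg·m/s.

Answer: momentum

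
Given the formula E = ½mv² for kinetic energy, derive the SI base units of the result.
Units of each symbol in E = ½mv²:
  m (mass): kg
  v (speed): m/s  → to the power 2, contributes m²/s²
  The factor ½ is dimensionless.

Multiplying the contributions: [kg] · [m²/s²]
Adding exponents of each base unit: kg: 1, m: 2, s: -2
SI base units of kinetic energy: kg·m²/s²

Answer: kg·m²/s²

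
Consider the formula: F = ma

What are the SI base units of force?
Units of each symbol in F = ma:
  m (mass): kg
  a (acceleration): m/s²

Multiplying the contributions: [kg] · [m/s²]
Adding exponents of each base unit: kg: 1, m: 1, s: -2
SI base units of force: kg·m/s²

Answer: kg·m/s²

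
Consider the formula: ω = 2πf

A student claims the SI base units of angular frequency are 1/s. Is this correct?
Units of each symbol in ω = 2πf:
  f (frequency): 1/s
  The factor 2π is dimensionless.

Multiplying the contributions: [1/s]
Adding exponents of each base unit: s: -1
SI base units of angular frequency: 1/s

The claimed units 1/s match the derived units, so the claim is correct.

Answer: Yes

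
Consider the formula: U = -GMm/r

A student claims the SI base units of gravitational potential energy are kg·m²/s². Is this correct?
Units of each symbol in U = -GMm/r:
  G (gravitational constant): m³/(kg·s²)
  M (mass): kg
  m (mass): kg
  r (distance): m  → in the denominator, contributes 1/m
  The minus sign does not affect the units.

Multiplying the contributions: [m³/(kg·s²)] · [kg] · [kg] · [1/m]
Adding exponents of each base unit: kg: 1, m: 2, s: -2
SI base units of gravitational potential energy: kg·m²/s²

The claimed units kg·m²/s² match the derived units, so the claim is correct.

Answer: Yes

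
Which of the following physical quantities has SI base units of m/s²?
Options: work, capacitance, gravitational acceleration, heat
Checking the SI base units of each option:
  work (W = Fd): kg·m²/s²  ✗
  capacitance (C = Q/V): s⁴·A²/(kg·m²)  ✗
  gravitational acceleration (g = GM/r²): m/s²  ✓ matches
  heat (Q = mcΔT): kg·m²/s²  ✗

Only gravitational acceleration has units m/s².

Answer: gravitational acceleration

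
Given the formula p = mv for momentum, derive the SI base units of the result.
Units of each symbol in p = mv:
  m (mass): kg
  v (velocity): m/s

Multiplying the contributions: [kg] · [m/s]
Adding exponents of each base unit: kg: 1, m: 1, s: -1
SI base units of momentum: kg·m/s

Answer: kg·m/s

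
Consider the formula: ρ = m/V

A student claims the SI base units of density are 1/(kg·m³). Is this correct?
Units of each symbol in ρ = m/V:
  m (mass): kg
  V (volume): m³  → in the denominator, contributes 1/m³

Multiplying the contributions: [kg] · [1/m³]
Adding exponents of each base unit: kg: 1, m: -3
SI base units of density: kg/m³

The claimed units 1/(kg·m³) (exponents kg: -1, m: -3) do not match the derived units kg/m³ (exponents kg: 1, m: -3), so the claim is incorrect.

Answer: No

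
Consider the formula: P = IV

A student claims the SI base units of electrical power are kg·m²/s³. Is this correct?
Units of each symbol in P = IV:
  I (current): A
  V (voltage, in volts): kg·m²/(s³·A)

Multiplying the contributions: [A] · [kg·m²/(s³·A)]
Adding exponents of each base unit: kg: 1, m: 2, s: -3
SI base units of electrical power: kg·m²/s³

The claimed units kg·m²/s³ match the derived units, so the claim is correct.

Answer: Yes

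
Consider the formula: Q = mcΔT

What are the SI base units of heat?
Units of each symbol in Q = mcΔT:
  m (mass): kg
  c (specific heat capacity, in J/(kg·K)): m²/(s²·K)
  ΔT (temperature change): K

Multiplying the contributions: [kg] · [m²/(s²·K)] · [K]
Adding exponents of each base unit: kg: 1, m: 2, s: -2
SI base units of heat: kg·m²/s²

Answer: kg·m²/s²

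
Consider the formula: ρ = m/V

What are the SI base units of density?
Units of each symbol in ρ = m/V:
  m (mass): kg
  V (volume): m³  → in the denominator, contributes 1/m³

Multiplying the contributions: [kg] · [1/m³]
Adding exponents of each base unit: kg: 1, m: -3
SI base units of density: kg/m³

Answer: kg/m³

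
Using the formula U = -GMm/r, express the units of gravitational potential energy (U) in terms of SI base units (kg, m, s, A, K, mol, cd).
Units of each symbol in U = -GMm/r:
  G (gravitational constant): m³/(kg·s²)
  M (mass): kg
  m (mass): kg
  r (distance): m  → in the denominator, contributes 1/m
  The minus sign does not affect the units.

Multiplying the contributions: [m³/(kg·s²)] · [kg] · [kg] · [1/m]
Adding exponents of each base unit: kg: 1, m: 2, s: -2
SI base units of gravitational potential energy: kg·m²/s²

Answer: kg·m²/s²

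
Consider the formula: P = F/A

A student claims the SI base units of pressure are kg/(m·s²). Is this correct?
Units of each symbol in P = F/A:
  F (force): kg·m/s²
  A (area): m²  → in the denominator, contributes 1/m²

Multiplying the contributions: [kg·m/s²] · [1/m²]
Adding exponents of each base unit: kg: 1, m: -1, s: -2
SI base units of pressure: kg/(m·s²)

The claimed units kg/(m·s²) match the derived units, so the claim is correct.

Answer: Yes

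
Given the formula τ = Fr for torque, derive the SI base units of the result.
Units of each symbol in τ = Fr:
  F (force): kg·m/s²
  r (lever arm): m

Multiplying the contributions: [kg·m/s²] · [m]
Adding exponents of each base unit: kg: 1, m: 2, s: -2
SI base units of torque: kg·m²/s²

Answer: kg·m²/s²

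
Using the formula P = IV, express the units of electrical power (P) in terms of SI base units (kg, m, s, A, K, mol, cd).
Units of each symbol in P = IV:
  I (current): A
  V (voltage, in volts): kg·m²/(s³·A)

Multiplying the contributions: [A] · [kg·m²/(s³·A)]
Adding exponents of each base unit: kg: 1, m: 2, s: -3
SI base units of electrical power: kg·m²/s³

Answer: kg·m²/s³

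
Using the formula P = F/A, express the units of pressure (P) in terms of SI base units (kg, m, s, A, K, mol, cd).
Units of each symbol in P = F/A:
  F (force): kg·m/s²
  A (area): m²  → in the denominator, contributes 1/m²

Multiplying the contributions: [kg·m/s²] · [1/m²]
Adding exponents of each base unit: kg: 1, m: -1, s: -2
SI base units of pressure: kg/(m·s²)

Answer: kg/(m·s²)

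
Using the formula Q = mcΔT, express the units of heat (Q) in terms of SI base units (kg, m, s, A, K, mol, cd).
Units of each symbol in Q = mcΔT:
  m (mass): kg
  c (specific heat capacity, in J/(kg·K)): m²/(s²·K)
  ΔT (temperature change): K

Multiplying the contributions: [kg] · [m²/(s²·K)] · [K]
Adding exponents of each base unit: kg: 1, m: 2, s: -2
SI base units of heat: kg·m²/s²

Answer: kg·m²/s²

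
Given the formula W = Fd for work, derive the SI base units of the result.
Units of each symbol in W = Fd:
  F (force): kg·m/s²
  d (displacement): m

Multiplying the contributions: [kg·m/s²] · [m]
Adding exponents of each base unit: kg: 1, m: 2, s: -2
SI base units of work: kg·m²/s²

Answer: kg·m²/s²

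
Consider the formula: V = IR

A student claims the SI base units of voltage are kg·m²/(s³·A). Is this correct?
Units of each symbol in V = IR:
  I (current): A
  R (resistance, in ohms): kg·m²/(s³·A²)

Multiplying the contributions: [A] · [kg·m²/(s³·A²)]
Adding exponents of each base unit: kg: 1, m: 2, s: -3, A: -1
SI base units of voltage: kg·m²/(s³·A)

The claimed units kg·m²/(s³·A) match the derived units, so the claim is correct.

Answer: Yes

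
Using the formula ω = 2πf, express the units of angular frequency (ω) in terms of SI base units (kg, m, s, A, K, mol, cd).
Units of each symbol in ω = 2πf:
  f (frequency): 1/s
  The factor 2π is dimensionless.

Multiplying the contributions: [1/s]
Adding exponents of each base unit: s: -1
SI base units of angular frequency: 1/s

Answer: 1/s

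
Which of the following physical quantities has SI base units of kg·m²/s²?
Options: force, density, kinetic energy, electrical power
Checking the SI base units of each option:
  force (F = ma): kg·m/s²  ✗
  density (ρ = m/V): kg/m³  ✗
  kinetic energy (E = ½mv²): kg·m²/s²  ✓ matches
  electrical power (P = IV): kg·m²/s³  ✗

Only kinetic energy has units kg·m²/s².

Answer: kinetic energy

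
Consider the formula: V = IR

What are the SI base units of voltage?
Units of each symbol in V = IR:
  I (current): A
  R (resistance, in ohms): kg·m²/(s³·A²)

Multiplying the contributions: [A] · [kg·m²/(s³·A²)]
Adding exponents of each base unit: kg: 1, m: 2, s: -3, A: -1
SI base units of voltage: kg·m²/(s³·A)

Answer: kg·m²/(s³·A)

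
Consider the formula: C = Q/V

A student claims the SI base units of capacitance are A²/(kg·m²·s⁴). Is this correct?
Units of each symbol in C = Q/V:
  Q (charge, in coulombs): s·A
  V (voltage, in volts): kg·m²/(s³·A)  → in the denominator, contributes s³·A/(kg·m²)

Multiplying the contributions: [s·A] · [s³·A/(kg·m²)]
Adding exponents of each base unit: kg: -1, m: -2, s: 4, A: 2
SI base units of capacitance: s⁴·A²/(kg·m²)

The claimed units A²/(kg·m²·s⁴) (exponents kg: -1, m: -2, s: -4, A: 2) do not match the derived units s⁴·A²/(kg·m²) (exponents kg: -1, m: -2, s: 4, A: 2), so the claim is incorrect.

Answer: No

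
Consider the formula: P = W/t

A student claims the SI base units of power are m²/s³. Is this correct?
Units of each symbol in P = W/t:
  W (work): kg·m²/s²
  t (time): s  → in the denominator, contributes 1/s

Multiplying the contributions: [kg·m²/s²] · [1/s]
Adding exponents of each base unit: kg: 1, m: 2, s: -3
SI base units of power: kg·m²/s³

The claimed units m²/s³ (exponents m: 2, s: -3) do not match the derived units kg·m²/s³ (exponents kg: 1, m: 2, s: -3), so the claim is incorrect.

Answer: No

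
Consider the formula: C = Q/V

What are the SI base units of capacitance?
Units of each symbol in C = Q/V:
  Q (charge, in coulombs): s·A
  V (voltage, in volts): kg·m²/(s³·A)  → in the denominator, contributes s³·A/(kg·m²)

Multiplying the contributions: [s·A] · [s³·A/(kg·m²)]
Adding exponents of each base unit: kg: -1, m: -2, s: 4, A: 2
SI base units of capacitance: s⁴·A²/(kg·m²)

Answer: s⁴·A²/(kg·m²)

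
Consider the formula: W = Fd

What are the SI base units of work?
Units of each symbol in W = Fd:
  F (force): kg·m/s²
  d (displacement): m

Multiplying the contributions: [kg·m/s²] · [m]
Adding exponents of each base unit: kg: 1, m: 2, s: -2
SI base units of work: kg·m²/s²

Answer: kg·m²/s²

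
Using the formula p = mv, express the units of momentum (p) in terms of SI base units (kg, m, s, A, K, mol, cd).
Units of each symbol in p = mv:
  m (mass): kg
  v (velocity): m/s

Multiplying the contributions: [kg] · [m/s]
Adding exponents of each base unit: kg: 1, m: 1, s: -1
SI base units of momentum: kg·m/s

Answer: kg·m/s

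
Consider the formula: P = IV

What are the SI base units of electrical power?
Units of each symbol in P = IV:
  I (current): A
  V (voltage, in volts): kg·m²/(s³·A)

Multiplying the contributions: [A] · [kg·m²/(s³·A)]
Adding exponents of each base unit: kg: 1, m: 2, s: -3
SI base units of electrical power: kg·m²/s³

Answer: kg·m²/s³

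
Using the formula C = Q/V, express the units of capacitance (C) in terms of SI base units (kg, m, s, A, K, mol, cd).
Units of each symbol in C = Q/V:
  Q (charge, in coulombs): s·A
  V (voltage, in volts): kg·m²/(s³·A)  → in the denominator, contributes s³·A/(kg·m²)

Multiplying the contributions: [s·A] · [s³·A/(kg·m²)]
Adding exponents of each base unit: kg: -1, m: -2, s: 4, A: 2
SI base units of capacitance: s⁴·A²/(kg·m²)

Answer: s⁴·A²/(kg·m²)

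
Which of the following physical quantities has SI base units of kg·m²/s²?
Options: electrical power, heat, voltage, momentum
Checking the SI base units of each option:
  electrical power (P = IV): kg·m²/s³  ✗
  heat (Q = mcΔT): kg·m²/s²  ✓ matches
  voltage (V = IR): kg·m²/(s³·A)  ✗
  momentum (p = mv): kg·m/s  ✗

Only heat has units kg·m²/s².

Answer: heat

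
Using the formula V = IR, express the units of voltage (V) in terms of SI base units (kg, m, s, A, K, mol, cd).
Units of each symbol in V = IR:
  I (current): A
  R (resistance, in ohms): kg·m²/(s³·A²)

Multiplying the contributions: [A] · [kg·m²/(s³·A²)]
Adding exponents of each base unit: kg: 1, m: 2, s: -3, A: -1
SI base units of voltage: kg·m²/(s³·A)

Answer: kg·m²/(s³·A)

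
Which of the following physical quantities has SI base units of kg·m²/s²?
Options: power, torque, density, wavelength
Checking the SI base units of each option:
  power (P = W/t): kg·m²/s³  ✗
  torque (τ = Fr): kg·m²/s²  ✓ matches
  density (ρ = m/V): kg/m³  ✗
  wavelength (λ = v/f): m  ✗

Only torque has units kg·m²/s².

Answer: torque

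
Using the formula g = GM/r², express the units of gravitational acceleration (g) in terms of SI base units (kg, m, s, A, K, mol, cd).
Units of each symbol in g = GM/r²:
  G (gravitational constant): m³/(kg·s²)
  M (mass): kg
  r (distance): m  → to the power 2 in the denominator, contributes 1/m²

Multiplying the contributions: [m³/(kg·s²)] · [kg] · [1/m²]
Adding exponents of each base unit: m: 1, s: -2
SI base units of gravitational acceleration: m/s²

Answer: m/s²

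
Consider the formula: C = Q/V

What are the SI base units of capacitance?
Units of each symbol in C = Q/V:
  Q (charge, in coulombs): s·A
  V (voltage, in volts): kg·m²/(s³·A)  → in the denominator, contributes s³·A/(kg·m²)

Multiplying the contributions: [s·A] · [s³·A/(kg·m²)]
Adding exponents of each base unit: kg: -1, m: -2, s: 4, A: 2
SI base units of capacitance: s⁴·A²/(kg·m²)

Answer: s⁴·A²/(kg·m²)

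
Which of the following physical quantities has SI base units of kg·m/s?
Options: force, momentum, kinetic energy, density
Checking the SI base units of each option:
  force (F = ma): kg·m/s²  ✗
  momentum (p = mv): kg·m/s  ✓ matches
  kinetic energy (E = ½mv²): kg·m²/s²  ✗
  density (ρ = m/V): kg/m³  ✗

Only momentum has units kg·m/s.

Answer: momentum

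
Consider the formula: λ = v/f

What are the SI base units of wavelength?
Units of each symbol in λ = v/f:
  v (wave speed): m/s
  f (frequency): 1/s  → in the denominator, contributes s

Multiplying the contributions: [m/s] · [s]
Adding exponents of each base unit: m: 1
SI base units of wavelength: m

Answer: m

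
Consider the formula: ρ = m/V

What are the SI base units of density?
Units of each symbol in ρ = m/V:
  m (mass): kg
  V (volume): m³  → in the denominator, contributes 1/m³

Multiplying the contributions: [kg] · [1/m³]
Adding exponents of each base unit: kg: 1, m: -3
SI base units of density: kg/m³

Answer: kg/m³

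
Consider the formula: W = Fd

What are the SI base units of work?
Units of each symbol in W = Fd:
  F (force): kg·m/s²
  d (displacement): m

Multiplying the contributions: [kg·m/s²] · [m]
Adding exponents of each base unit: kg: 1, m: 2, s: -2
SI base units of work: kg·m²/s²

Answer: kg·m²/s²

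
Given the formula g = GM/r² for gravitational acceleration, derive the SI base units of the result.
Units of each symbol in g = GM/r²:
  G (gravitational constant): m³/(kg·s²)
  M (mass): kg
  r (distance): m  → to the power 2 in the denominator, contributes 1/m²

Multiplying the contributions: [m³/(kg·s²)] · [kg] · [1/m²]
Adding exponents of each base unit: m: 1, s: -2
SI base units of gravitational acceleration: m/s²

Answer: m/s²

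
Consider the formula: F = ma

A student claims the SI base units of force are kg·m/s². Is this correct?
Units of each symbol in F = ma:
  m (mass): kg
  a (acceleration): m/s²

Multiplying the contributions: [kg] · [m/s²]
Adding exponents of each base unit: kg: 1, m: 1, s: -2
SI base units of force: kg·m/s²

The claimed units kg·m/s² match the derived units, so the claim is correct.

Answer: Yes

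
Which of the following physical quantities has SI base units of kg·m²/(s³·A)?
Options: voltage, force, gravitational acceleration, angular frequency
Checking the SI base units of each option:
  voltage (V = IR): kg·m²/(s³·A)  ✓ matches
  force (F = ma): kg·m/s²  ✗
  gravitational acceleration (g = GM/r²): m/s²  ✗
  angular frequency (ω = 2πf): 1/s  ✗

Only voltage has units kg·m²/(s³·A).

Answer: voltage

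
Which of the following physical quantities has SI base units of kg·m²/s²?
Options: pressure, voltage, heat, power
Checking the SI base units of each option:
  pressure (P = F/A): kg/(m·s²)  ✗
  voltage (V = IR): kg·m²/(s³·A)  ✗
  heat (Q = mcΔT): kg·m²/s²  ✓ matches
  power (P = W/t): kg·m²/s³  ✗

Only heat has units kg·m²/s².

Answer: heat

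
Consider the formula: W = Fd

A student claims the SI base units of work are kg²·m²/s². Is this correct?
Units of each symbol in W = Fd:
  F (force): kg·m/s²
  d (displacement): m

Multiplying the contributions: [kg·m/s²] · [m]
Adding exponents of each base unit: kg: 1, m: 2, s: -2
SI base units of work: kg·m²/s²

The claimed units kg²·m²/s² (exponents kg: 2, m: 2, s: -2) do not match the derived units kg·m²/s² (exponents kg: 1, m: 2, s: -2), so the claim is incorrect.

Answer: No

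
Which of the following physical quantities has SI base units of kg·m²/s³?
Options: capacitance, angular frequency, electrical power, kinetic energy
Checking the SI base units of each option:
  capacitance (C = Q/V): s⁴·A²/(kg·m²)  ✗
  angular frequency (ω = 2πf): 1/s  ✗
  electrical power (P = IV): kg·m²/s³  ✓ matches
  kinetic energy (E = ½mv²): kg·m²/s²  ✗

Only electrical power has units kg·m²/s³.

Answer: electrical power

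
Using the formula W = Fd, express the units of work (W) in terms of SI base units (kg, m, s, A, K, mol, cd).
Units of each symbol in W = Fd:
  F (force): kg·m/s²
  d (displacement): m

Multiplying the contributions: [kg·m/s²] · [m]
Adding exponents of each base unit: kg: 1, m: 2, s: -2
SI base units of work: kg·m²/s²

Answer: kg·m²/s²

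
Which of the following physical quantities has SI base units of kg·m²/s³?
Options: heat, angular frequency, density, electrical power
Checking the SI base units of each option:
  heat (Q = mcΔT): kg·m²/s²  ✗
  angular frequency (ω = 2πf): 1/s  ✗
  density (ρ = m/V): kg/m³  ✗
  electrical power (P = IV): kg·m²/s³  ✓ matches

Only electrical power has units kg·m²/s³.

Answer: electrical power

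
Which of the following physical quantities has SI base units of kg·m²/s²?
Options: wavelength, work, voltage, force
Checking the SI base units of each option:
  wavelength (λ = v/f): m  ✗
  work (W = Fd): kg·m²/s²  ✓ matches
  voltage (V = IR): kg·m²/(s³·A)  ✗
  force (F = ma): kg·m/s²  ✗

Only work has units kg·m²/s².

Answer: work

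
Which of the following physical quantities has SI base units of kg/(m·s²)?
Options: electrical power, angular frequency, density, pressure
Checking the SI base units of each option:
  electrical power (P = IV): kg·m²/s³  ✗
  angular frequency (ω = 2πf): 1/s  ✗
  density (ρ = m/V): kg/m³  ✗
  pressure (P = F/A): kg/(m·s²)  ✓ matches

Only pressure has units kg/(m·s²).

Answer: pressure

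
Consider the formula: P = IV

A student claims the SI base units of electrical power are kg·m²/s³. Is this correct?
Units of each symbol in P = IV:
  I (current): A
  V (voltage, in volts): kg·m²/(s³·A)

Multiplying the contributions: [A] · [kg·m²/(s³·A)]
Adding exponents of each base unit: kg: 1, m: 2, s: -3
SI base units of electrical power: kg·m²/s³

The claimed units kg·m²/s³ match the derived units, so the claim is correct.

Answer: Yes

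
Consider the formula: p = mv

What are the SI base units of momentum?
Units of each symbol in p = mv:
  m (mass): kg
  v (velocity): m/s

Multiplying the contributions: [kg] · [m/s]
Adding exponents of each base unit: kg: 1, m: 1, s: -1
SI base units of momentum: kg·m/s

Answer: kg·m/s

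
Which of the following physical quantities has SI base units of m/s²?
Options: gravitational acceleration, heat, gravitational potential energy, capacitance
Checking the SI base units of each option:
  gravitational acceleration (g = GM/r²): m/s²  ✓ matches
  heat (Q = mcΔT): kg·m²/s²  ✗
  gravitational potential energy (U = -GMm/r): kg·m²/s²  ✗
  capacitance (C = Q/V): s⁴·A²/(kg·m²)  ✗

Only gravitational acceleration has units m/s².

Answer: gravitational acceleration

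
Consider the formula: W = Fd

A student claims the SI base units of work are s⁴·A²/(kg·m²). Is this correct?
Units of each symbol in W = Fd:
  F (force): kg·m/s²
  d (displacement): m

Multiplying the contributions: [kg·m/s²] · [m]
Adding exponents of each base unit: kg: 1, m: 2, s: -2
SI base units of work: kg·m²/s²

The claimed units s⁴·A²/(kg·m²) (exponents kg: -1, m: -2, s: 4, A: 2) do not match the derived units kg·m²/s² (exponents kg: 1, m: 2, s: -2), so the claim is incorrect.

Answer: No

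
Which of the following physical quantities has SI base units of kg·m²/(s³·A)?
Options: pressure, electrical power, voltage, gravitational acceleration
Checking the SI base units of each option:
  pressure (P = F/A): kg/(m·s²)  ✗
  electrical power (P = IV): kg·m²/s³  ✗
  voltage (V = IR): kg·m²/(s³·A)  ✓ matches
  gravitational acceleration (g = GM/r²): m/s²  ✗

Only voltage has units kg·m²/(s³·A).

Answer: voltage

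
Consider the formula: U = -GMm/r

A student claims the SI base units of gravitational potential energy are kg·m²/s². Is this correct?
Units of each symbol in U = -GMm/r:
  G (gravitational constant): m³/(kg·s²)
  M (mass): kg
  m (mass): kg
  r (distance): m  → in the denominator, contributes 1/m
  The minus sign does not affect the units.

Multiplying the contributions: [m³/(kg·s²)] · [kg] · [kg] · [1/m]
Adding exponents of each base unit: kg: 1, m: 2, s: -2
SI base units of gravitational potential energy: kg·m²/s²

The claimed units kg·m²/s² match the derived units, so the claim is correct.

Answer: Yes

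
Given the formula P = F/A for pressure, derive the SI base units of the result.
Units of each symbol in P = F/A:
  F (force): kg·m/s²
  A (area): m²  → in the denominator, contributes 1/m²

Multiplying the contributions: [kg·m/s²] · [1/m²]
Adding exponents of each base unit: kg: 1, m: -1, s: -2
SI base units of pressure: kg/(m·s²)

Answer: kg/(m·s²)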